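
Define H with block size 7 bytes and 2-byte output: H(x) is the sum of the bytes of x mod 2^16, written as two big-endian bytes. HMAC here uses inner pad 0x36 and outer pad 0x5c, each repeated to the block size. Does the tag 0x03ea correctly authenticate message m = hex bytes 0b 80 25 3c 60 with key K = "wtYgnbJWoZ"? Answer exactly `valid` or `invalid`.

invalid

Key "wtYgnbJWoZ" = 77 74 59 67 6e 62 4a 57 6f 5a is 10 bytes > B = 7, so hash it first: H(key) = 03 e5, then zero-pad to 7 bytes: K' = 03 e5 00 00 00 00 00.
K' ⊕ ipad = 35 d3 36 36 36 36 36; K' ⊕ opad = 5f b9 5c 5c 5c 5c 5c.
Inner hash: sum = 53+211+54+54+54+54+54+11+128+37+60+96 = 866 → 03 62.
Outer hash (recomputed tag): sum = 95+185+92+92+92+92+92+3+98 = 841 → 03 49.
Recomputed tag = 0349; claimed = 03ea → mismatch.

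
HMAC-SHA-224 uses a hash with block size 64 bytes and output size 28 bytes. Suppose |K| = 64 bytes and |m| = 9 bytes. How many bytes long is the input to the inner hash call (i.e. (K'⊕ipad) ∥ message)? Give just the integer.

Key is 64 ≤ 64 bytes, zero-padded: |K'| = 64.
Inner input = (K'⊕ipad) ∥ m → 64 + 9 = 73 bytes.

73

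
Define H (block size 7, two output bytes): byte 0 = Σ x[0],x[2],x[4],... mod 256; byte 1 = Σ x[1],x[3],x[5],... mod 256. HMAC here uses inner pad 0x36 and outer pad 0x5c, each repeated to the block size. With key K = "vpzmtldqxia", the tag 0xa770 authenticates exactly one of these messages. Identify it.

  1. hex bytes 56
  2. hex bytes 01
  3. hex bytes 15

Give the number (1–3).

Key "vpzmtldqxia" = 76 70 7a 6d 74 6c 64 71 78 69 61 is 11 bytes > B = 7, so hash it first: H(key) = a1 23, then zero-pad to 7 bytes: K' = a1 23 00 00 00 00 00.
K' ⊕ ipad = 97 15 36 36 36 36 36; K' ⊕ opad = fd 7f 5c 5c 5c 5c 5c.
m1: inner = H(97 15 36 36 36 36 36 56) = 39 d7; tag = H(fd 7f 5c 5c 5c 5c 5c 39 d7) = e870
m2: inner = H(97 15 36 36 36 36 36 01) = 39 82; tag = H(fd 7f 5c 5c 5c 5c 5c 39 82) = 9370
m3: inner = H(97 15 36 36 36 36 36 15) = 39 96; tag = H(fd 7f 5c 5c 5c 5c 5c 39 96) = a770 ← matches

3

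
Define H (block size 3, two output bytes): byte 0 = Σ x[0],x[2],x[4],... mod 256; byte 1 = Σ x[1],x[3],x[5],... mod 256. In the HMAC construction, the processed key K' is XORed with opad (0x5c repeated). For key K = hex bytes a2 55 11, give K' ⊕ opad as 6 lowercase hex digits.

Key hex bytes a2 55 11 is exactly B = 3 bytes: K' = a2 55 11.
XOR each byte with 0x5c: a2⊕5c=fe, 55⊕5c=09, 11⊕5c=4d.

fe094d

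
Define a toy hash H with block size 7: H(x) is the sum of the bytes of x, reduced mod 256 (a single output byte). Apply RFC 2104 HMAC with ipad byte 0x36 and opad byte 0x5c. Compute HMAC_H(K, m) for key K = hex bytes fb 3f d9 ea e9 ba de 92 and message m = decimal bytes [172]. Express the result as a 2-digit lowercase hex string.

Key hex bytes fb 3f d9 ea e9 ba de 92 is 8 bytes > B = 7, so hash it first: H(key) = 10, then zero-pad to 7 bytes: K' = 10 00 00 00 00 00 00.
K' ⊕ ipad = 26 36 36 36 36 36 36.  K' ⊕ opad = 4c 5c 5c 5c 5c 5c 5c.
Inner input = (K'⊕ipad) ∥ m = 26 36 36 36 36 36 36 ∥ ac.
Inner hash: sum = 38+54+54+54+54+54+54+172 = 534; mod 256 = 22 → 16.
Outer input = (K'⊕opad) ∥ inner = 4c 5c 5c 5c 5c 5c 5c ∥ 16.
Outer hash (tag): sum = 76+92+92+92+92+92+92+22 = 650; mod 256 = 138 → 8a.

8a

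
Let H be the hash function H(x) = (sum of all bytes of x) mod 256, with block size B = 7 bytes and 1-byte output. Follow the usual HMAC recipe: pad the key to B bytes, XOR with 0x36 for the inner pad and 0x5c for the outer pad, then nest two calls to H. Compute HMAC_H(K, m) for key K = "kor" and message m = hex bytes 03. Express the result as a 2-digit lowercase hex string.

dd

Key "kor" = 6b 6f 72 is 3 bytes ≤ B = 7; zero-pad to 7 bytes: K' = 6b 6f 72 00 00 00 00.
K' ⊕ ipad = 5d 59 44 36 36 36 36.  K' ⊕ opad = 37 33 2e 5c 5c 5c 5c.
Inner input = (K'⊕ipad) ∥ m = 5d 59 44 36 36 36 36 ∥ 03.
Inner hash: sum = 93+89+68+54+54+54+54+3 = 469; mod 256 = 213 → d5.
Outer input = (K'⊕opad) ∥ inner = 37 33 2e 5c 5c 5c 5c ∥ d5.
Outer hash (tag): sum = 55+51+46+92+92+92+92+213 = 733; mod 256 = 221 → dd.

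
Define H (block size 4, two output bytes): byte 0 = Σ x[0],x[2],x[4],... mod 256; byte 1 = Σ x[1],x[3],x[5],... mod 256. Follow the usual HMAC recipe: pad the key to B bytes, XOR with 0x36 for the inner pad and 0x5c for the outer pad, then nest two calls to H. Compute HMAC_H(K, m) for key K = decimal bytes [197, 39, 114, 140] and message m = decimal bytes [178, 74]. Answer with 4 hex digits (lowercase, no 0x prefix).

b060

Key decimal bytes [197, 39, 114, 140] = c5 27 72 8c is exactly B = 4 bytes: K' = c5 27 72 8c.
K' ⊕ ipad = f3 11 44 ba.  K' ⊕ opad = 99 7b 2e d0.
Inner input = (K'⊕ipad) ∥ m = f3 11 44 ba ∥ b2 4a.
Inner hash: even-index sum = 489 mod 256 = 233; odd-index sum = 277 mod 256 = 21 → e9 15.
Outer input = (K'⊕opad) ∥ inner = 99 7b 2e d0 ∥ e9 15.
Outer hash (tag): even-index sum = 432 mod 256 = 176; odd-index sum = 352 mod 256 = 96 → b0 60.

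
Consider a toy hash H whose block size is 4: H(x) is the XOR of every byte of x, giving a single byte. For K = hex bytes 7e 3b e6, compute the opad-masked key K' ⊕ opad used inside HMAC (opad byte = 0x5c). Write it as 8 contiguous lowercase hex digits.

Key hex bytes 7e 3b e6 is 3 bytes ≤ B = 4; zero-pad to 4 bytes: K' = 7e 3b e6 00.
XOR each byte with 0x5c: 7e⊕5c=22, 3b⊕5c=67, e6⊕5c=ba, 00⊕5c=5c.

2267ba5c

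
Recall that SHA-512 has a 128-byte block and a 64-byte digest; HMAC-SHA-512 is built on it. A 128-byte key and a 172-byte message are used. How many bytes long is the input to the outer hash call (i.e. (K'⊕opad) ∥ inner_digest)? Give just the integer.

Key is 128 ≤ 128 bytes, zero-padded: |K'| = 128.
Outer input = (K'⊕opad) ∥ H(inner) → 128 + 64 = 192 bytes.

192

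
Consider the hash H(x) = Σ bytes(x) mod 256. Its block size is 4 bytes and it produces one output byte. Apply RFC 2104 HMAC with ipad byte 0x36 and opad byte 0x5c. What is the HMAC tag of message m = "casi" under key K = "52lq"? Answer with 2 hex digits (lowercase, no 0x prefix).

7c

Key "52lq" = 35 32 6c 71 is exactly B = 4 bytes: K' = 35 32 6c 71.
K' ⊕ ipad = 03 04 5a 47.  K' ⊕ opad = 69 6e 30 2d.
Inner input = (K'⊕ipad) ∥ m = 03 04 5a 47 ∥ 63 61 73 69.
Inner hash: sum = 3+4+90+71+99+97+115+105 = 584; mod 256 = 72 → 48.
Outer input = (K'⊕opad) ∥ inner = 69 6e 30 2d ∥ 48.
Outer hash (tag): sum = 105+110+48+45+72 = 380; mod 256 = 124 → 7c.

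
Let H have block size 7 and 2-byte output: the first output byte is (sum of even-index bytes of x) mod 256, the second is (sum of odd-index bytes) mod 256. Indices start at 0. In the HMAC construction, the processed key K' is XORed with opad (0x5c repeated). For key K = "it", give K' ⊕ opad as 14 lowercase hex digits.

35285c5c5c5c5c

Key "it" = 69 74 is 2 bytes ≤ B = 7; zero-pad to 7 bytes: K' = 69 74 00 00 00 00 00.
XOR each byte with 0x5c: 69⊕5c=35, 74⊕5c=28, 00⊕5c=5c, 00⊕5c=5c, 00⊕5c=5c, 00⊕5c=5c, 00⊕5c=5c.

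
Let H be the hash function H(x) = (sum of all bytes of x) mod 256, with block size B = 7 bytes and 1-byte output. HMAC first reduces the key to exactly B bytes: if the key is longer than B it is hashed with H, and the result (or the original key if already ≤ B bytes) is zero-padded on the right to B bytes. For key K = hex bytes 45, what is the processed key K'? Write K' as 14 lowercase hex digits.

Key hex bytes 45 is 1 byte ≤ B = 7; zero-pad to 7 bytes: K' = 45 00 00 00 00 00 00.

45000000000000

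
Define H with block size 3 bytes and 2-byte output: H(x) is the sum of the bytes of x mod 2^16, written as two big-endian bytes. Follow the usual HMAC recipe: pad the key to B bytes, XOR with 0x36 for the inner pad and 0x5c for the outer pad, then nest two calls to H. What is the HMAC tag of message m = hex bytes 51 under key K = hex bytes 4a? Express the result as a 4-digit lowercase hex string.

Key hex bytes 4a is 1 byte ≤ B = 3; zero-pad to 3 bytes: K' = 4a 00 00.
K' ⊕ ipad = 7c 36 36.  K' ⊕ opad = 16 5c 5c.
Inner input = (K'⊕ipad) ∥ m = 7c 36 36 ∥ 51.
Inner hash: sum = 124+54+54+81 = 313 → 01 39.
Outer input = (K'⊕opad) ∥ inner = 16 5c 5c ∥ 01 39.
Outer hash (tag): sum = 22+92+92+1+57 = 264 → 01 08.

0108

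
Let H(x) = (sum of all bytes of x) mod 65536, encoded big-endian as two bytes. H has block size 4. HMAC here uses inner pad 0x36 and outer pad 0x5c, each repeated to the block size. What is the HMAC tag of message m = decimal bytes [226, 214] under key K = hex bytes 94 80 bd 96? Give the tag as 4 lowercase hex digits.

Key hex bytes 94 80 bd 96 is exactly B = 4 bytes: K' = 94 80 bd 96.
K' ⊕ ipad = a2 b6 8b a0.  K' ⊕ opad = c8 dc e1 ca.
Inner input = (K'⊕ipad) ∥ m = a2 b6 8b a0 ∥ e2 d6.
Inner hash: sum = 162+182+139+160+226+214 = 1083 → 04 3b.
Outer input = (K'⊕opad) ∥ inner = c8 dc e1 ca ∥ 04 3b.
Outer hash (tag): sum = 200+220+225+202+4+59 = 910 → 03 8e.

038e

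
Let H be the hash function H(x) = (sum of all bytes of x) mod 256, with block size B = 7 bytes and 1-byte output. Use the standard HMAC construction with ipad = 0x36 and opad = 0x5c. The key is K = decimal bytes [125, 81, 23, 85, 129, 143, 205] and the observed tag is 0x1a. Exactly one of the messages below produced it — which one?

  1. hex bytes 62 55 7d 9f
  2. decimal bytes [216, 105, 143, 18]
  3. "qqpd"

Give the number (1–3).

3

Key decimal bytes [125, 81, 23, 85, 129, 143, 205] = 7d 51 17 55 81 8f cd is exactly B = 7 bytes: K' = 7d 51 17 55 81 8f cd.
K' ⊕ ipad = 4b 67 21 63 b7 b9 fb; K' ⊕ opad = 21 0d 4b 09 dd d3 91.
m1: inner = H(4b 67 21 63 b7 b9 fb 62 55 7d 9f) = 74; tag = H(21 0d 4b 09 dd d3 91 74) = 37
m2: inner = H(4b 67 21 63 b7 b9 fb d8 69 8f 12) = 83; tag = H(21 0d 4b 09 dd d3 91 83) = 46
m3: inner = H(4b 67 21 63 b7 b9 fb 71 71 70 64) = 57; tag = H(21 0d 4b 09 dd d3 91 57) = 1a ← matches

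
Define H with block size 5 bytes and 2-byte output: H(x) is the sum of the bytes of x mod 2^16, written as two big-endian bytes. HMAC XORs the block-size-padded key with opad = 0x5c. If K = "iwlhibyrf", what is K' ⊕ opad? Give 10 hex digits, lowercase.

Key "iwlhibyrf" = 69 77 6c 68 69 62 79 72 66 is 9 bytes > B = 5, so hash it first: H(key) = 03 d0, then zero-pad to 5 bytes: K' = 03 d0 00 00 00.
XOR each byte with 0x5c: 03⊕5c=5f, d0⊕5c=8c, 00⊕5c=5c, 00⊕5c=5c, 00⊕5c=5c.

5f8c5c5c5c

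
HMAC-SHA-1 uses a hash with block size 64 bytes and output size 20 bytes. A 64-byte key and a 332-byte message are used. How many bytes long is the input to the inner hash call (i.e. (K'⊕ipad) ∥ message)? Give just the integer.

Key is 64 ≤ 64 bytes, zero-padded: |K'| = 64.
Inner input = (K'⊕ipad) ∥ m → 64 + 332 = 396 bytes.

396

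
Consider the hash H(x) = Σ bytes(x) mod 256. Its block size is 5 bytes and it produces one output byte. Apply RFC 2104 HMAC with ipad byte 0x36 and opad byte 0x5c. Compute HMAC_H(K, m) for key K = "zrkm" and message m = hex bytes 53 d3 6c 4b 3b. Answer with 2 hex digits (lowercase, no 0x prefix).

Key "zrkm" = 7a 72 6b 6d is 4 bytes ≤ B = 5; zero-pad to 5 bytes: K' = 7a 72 6b 6d 00.
K' ⊕ ipad = 4c 44 5d 5b 36.  K' ⊕ opad = 26 2e 37 31 5c.
Inner input = (K'⊕ipad) ∥ m = 4c 44 5d 5b 36 ∥ 53 d3 6c 4b 3b.
Inner hash: sum = 76+68+93+91+54+83+211+108+75+59 = 918; mod 256 = 150 → 96.
Outer input = (K'⊕opad) ∥ inner = 26 2e 37 31 5c ∥ 96.
Outer hash (tag): sum = 38+46+55+49+92+150 = 430; mod 256 = 174 → ae.

ae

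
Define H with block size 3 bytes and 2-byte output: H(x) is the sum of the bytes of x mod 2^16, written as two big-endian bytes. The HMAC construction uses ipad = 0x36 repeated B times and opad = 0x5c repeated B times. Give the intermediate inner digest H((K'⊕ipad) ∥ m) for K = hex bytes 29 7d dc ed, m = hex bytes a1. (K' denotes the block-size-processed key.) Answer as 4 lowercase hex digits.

0164

Key hex bytes 29 7d dc ed is 4 bytes > B = 3, so hash it first: H(key) = 02 6f, then zero-pad to 3 bytes: K' = 02 6f 00.
K' ⊕ ipad = 34 59 36.
Inner input = 34 59 36 ∥ a1.
Inner hash: sum = 52+89+54+161 = 356 → 01 64.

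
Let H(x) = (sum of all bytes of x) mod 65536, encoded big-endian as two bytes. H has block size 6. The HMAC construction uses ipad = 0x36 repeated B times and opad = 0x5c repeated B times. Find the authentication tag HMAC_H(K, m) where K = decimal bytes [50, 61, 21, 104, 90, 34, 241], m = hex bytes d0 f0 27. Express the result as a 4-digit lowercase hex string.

Key decimal bytes [50, 61, 21, 104, 90, 34, 241] = 32 3d 15 68 5a 22 f1 is 7 bytes > B = 6, so hash it first: H(key) = 02 59, then zero-pad to 6 bytes: K' = 02 59 00 00 00 00.
K' ⊕ ipad = 34 6f 36 36 36 36.  K' ⊕ opad = 5e 05 5c 5c 5c 5c.
Inner input = (K'⊕ipad) ∥ m = 34 6f 36 36 36 36 ∥ d0 f0 27.
Inner hash: sum = 52+111+54+54+54+54+208+240+39 = 866 → 03 62.
Outer input = (K'⊕opad) ∥ inner = 5e 05 5c 5c 5c 5c ∥ 03 62.
Outer hash (tag): sum = 94+5+92+92+92+92+3+98 = 568 → 02 38.

0238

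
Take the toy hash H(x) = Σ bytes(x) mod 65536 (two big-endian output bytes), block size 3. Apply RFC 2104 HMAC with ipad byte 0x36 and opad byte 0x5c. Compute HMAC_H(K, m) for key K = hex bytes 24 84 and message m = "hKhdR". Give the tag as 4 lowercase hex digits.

0279

Key hex bytes 24 84 is 2 bytes ≤ B = 3; zero-pad to 3 bytes: K' = 24 84 00.
K' ⊕ ipad = 12 b2 36.  K' ⊕ opad = 78 d8 5c.
Inner input = (K'⊕ipad) ∥ m = 12 b2 36 ∥ 68 4b 68 64 52.
Inner hash: sum = 18+178+54+104+75+104+100+82 = 715 → 02 cb.
Outer input = (K'⊕opad) ∥ inner = 78 d8 5c ∥ 02 cb.
Outer hash (tag): sum = 120+216+92+2+203 = 633 → 02 79.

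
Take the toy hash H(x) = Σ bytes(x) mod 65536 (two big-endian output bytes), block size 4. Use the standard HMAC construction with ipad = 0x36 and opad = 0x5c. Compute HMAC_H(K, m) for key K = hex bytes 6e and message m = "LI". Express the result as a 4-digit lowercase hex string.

01d6

Key hex bytes 6e is 1 byte ≤ B = 4; zero-pad to 4 bytes: K' = 6e 00 00 00.
K' ⊕ ipad = 58 36 36 36.  K' ⊕ opad = 32 5c 5c 5c.
Inner input = (K'⊕ipad) ∥ m = 58 36 36 36 ∥ 4c 49.
Inner hash: sum = 88+54+54+54+76+73 = 399 → 01 8f.
Outer input = (K'⊕opad) ∥ inner = 32 5c 5c 5c ∥ 01 8f.
Outer hash (tag): sum = 50+92+92+92+1+143 = 470 → 01 d6.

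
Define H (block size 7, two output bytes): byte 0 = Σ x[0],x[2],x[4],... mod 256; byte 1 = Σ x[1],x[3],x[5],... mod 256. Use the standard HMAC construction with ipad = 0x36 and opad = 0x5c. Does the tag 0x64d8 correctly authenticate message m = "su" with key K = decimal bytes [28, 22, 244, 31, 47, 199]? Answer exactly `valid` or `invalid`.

Key decimal bytes [28, 22, 244, 31, 47, 199] = 1c 16 f4 1f 2f c7 is 6 bytes ≤ B = 7; zero-pad to 7 bytes: K' = 1c 16 f4 1f 2f c7 00.
K' ⊕ ipad = 2a 20 c2 29 19 f1 36; K' ⊕ opad = 40 4a a8 43 73 9b 5c.
Inner hash: even-index sum = 432 mod 256 = 176; odd-index sum = 429 mod 256 = 173 → b0 ad.
Outer hash (recomputed tag): even-index sum = 612 mod 256 = 100; odd-index sum = 472 mod 256 = 216 → 64 d8.
Recomputed tag = 64d8; claimed = 64d8 → match.

valid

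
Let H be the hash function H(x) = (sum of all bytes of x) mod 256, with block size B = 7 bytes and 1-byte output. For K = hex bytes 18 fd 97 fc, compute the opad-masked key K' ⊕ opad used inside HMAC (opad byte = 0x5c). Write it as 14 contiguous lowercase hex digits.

44a1cba05c5c5c

Key hex bytes 18 fd 97 fc is 4 bytes ≤ B = 7; zero-pad to 7 bytes: K' = 18 fd 97 fc 00 00 00.
XOR each byte with 0x5c: 18⊕5c=44, fd⊕5c=a1, 97⊕5c=cb, fc⊕5c=a0, 00⊕5c=5c, 00⊕5c=5c, 00⊕5c=5c.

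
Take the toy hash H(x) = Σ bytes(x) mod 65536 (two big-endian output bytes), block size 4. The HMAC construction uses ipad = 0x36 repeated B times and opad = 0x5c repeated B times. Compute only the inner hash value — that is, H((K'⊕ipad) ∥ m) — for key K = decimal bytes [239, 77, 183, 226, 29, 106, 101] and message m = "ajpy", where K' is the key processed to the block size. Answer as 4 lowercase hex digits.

Key decimal bytes [239, 77, 183, 226, 29, 106, 101] = ef 4d b7 e2 1d 6a 65 is 7 bytes > B = 4, so hash it first: H(key) = 03 c1, then zero-pad to 4 bytes: K' = 03 c1 00 00.
K' ⊕ ipad = 35 f7 36 36.
Inner input = 35 f7 36 36 ∥ 61 6a 70 79.
Inner hash: sum = 53+247+54+54+97+106+112+121 = 844 → 03 4c.

034c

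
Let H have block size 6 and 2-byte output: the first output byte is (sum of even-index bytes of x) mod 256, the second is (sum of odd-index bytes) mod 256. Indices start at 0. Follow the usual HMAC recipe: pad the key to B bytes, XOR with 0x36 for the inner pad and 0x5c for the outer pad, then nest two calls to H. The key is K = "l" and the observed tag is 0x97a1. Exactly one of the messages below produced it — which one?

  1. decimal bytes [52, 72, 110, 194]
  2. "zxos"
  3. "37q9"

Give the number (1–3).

2

Key "l" = 6c is 1 byte ≤ B = 6; zero-pad to 6 bytes: K' = 6c 00 00 00 00 00.
K' ⊕ ipad = 5a 36 36 36 36 36; K' ⊕ opad = 30 5c 5c 5c 5c 5c.
m1: inner = H(5a 36 36 36 36 36 34 48 6e c2) = 68 ac; tag = H(30 5c 5c 5c 5c 5c 68 ac) = 50c0
m2: inner = H(5a 36 36 36 36 36 7a 78 6f 73) = af 8d; tag = H(30 5c 5c 5c 5c 5c af 8d) = 97a1 ← matches
m3: inner = H(5a 36 36 36 36 36 33 37 71 39) = 6a 12; tag = H(30 5c 5c 5c 5c 5c 6a 12) = 5226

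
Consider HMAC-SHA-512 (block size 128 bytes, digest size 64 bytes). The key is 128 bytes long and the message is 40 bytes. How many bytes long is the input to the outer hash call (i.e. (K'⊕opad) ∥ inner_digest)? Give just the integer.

Key is 128 ≤ 128 bytes, zero-padded: |K'| = 128.
Outer input = (K'⊕opad) ∥ H(inner) → 128 + 64 = 192 bytes.

192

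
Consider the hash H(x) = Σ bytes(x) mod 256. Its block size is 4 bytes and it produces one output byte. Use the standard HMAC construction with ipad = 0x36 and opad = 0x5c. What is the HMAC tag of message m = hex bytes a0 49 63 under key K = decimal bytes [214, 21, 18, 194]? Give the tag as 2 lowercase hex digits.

26

Key decimal bytes [214, 21, 18, 194] = d6 15 12 c2 is exactly B = 4 bytes: K' = d6 15 12 c2.
K' ⊕ ipad = e0 23 24 f4.  K' ⊕ opad = 8a 49 4e 9e.
Inner input = (K'⊕ipad) ∥ m = e0 23 24 f4 ∥ a0 49 63.
Inner hash: sum = 224+35+36+244+160+73+99 = 871; mod 256 = 103 → 67.
Outer input = (K'⊕opad) ∥ inner = 8a 49 4e 9e ∥ 67.
Outer hash (tag): sum = 138+73+78+158+103 = 550; mod 256 = 38 → 26.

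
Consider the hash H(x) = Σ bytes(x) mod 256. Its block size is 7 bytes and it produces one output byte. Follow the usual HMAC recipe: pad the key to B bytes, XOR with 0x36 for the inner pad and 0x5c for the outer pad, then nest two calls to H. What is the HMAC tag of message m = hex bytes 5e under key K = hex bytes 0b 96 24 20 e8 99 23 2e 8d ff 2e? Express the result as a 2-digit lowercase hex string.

3e

Key hex bytes 0b 96 24 20 e8 99 23 2e 8d ff 2e is 11 bytes > B = 7, so hash it first: H(key) = 71, then zero-pad to 7 bytes: K' = 71 00 00 00 00 00 00.
K' ⊕ ipad = 47 36 36 36 36 36 36.  K' ⊕ opad = 2d 5c 5c 5c 5c 5c 5c.
Inner input = (K'⊕ipad) ∥ m = 47 36 36 36 36 36 36 ∥ 5e.
Inner hash: sum = 71+54+54+54+54+54+54+94 = 489; mod 256 = 233 → e9.
Outer input = (K'⊕opad) ∥ inner = 2d 5c 5c 5c 5c 5c 5c ∥ e9.
Outer hash (tag): sum = 45+92+92+92+92+92+92+233 = 830; mod 256 = 62 → 3e.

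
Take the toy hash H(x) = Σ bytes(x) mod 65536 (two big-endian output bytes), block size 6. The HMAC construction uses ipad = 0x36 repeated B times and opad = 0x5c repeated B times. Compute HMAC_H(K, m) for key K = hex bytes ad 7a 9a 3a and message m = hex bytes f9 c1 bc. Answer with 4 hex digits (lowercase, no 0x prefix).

Key hex bytes ad 7a 9a 3a is 4 bytes ≤ B = 6; zero-pad to 6 bytes: K' = ad 7a 9a 3a 00 00.
K' ⊕ ipad = 9b 4c ac 0c 36 36.  K' ⊕ opad = f1 26 c6 66 5c 5c.
Inner input = (K'⊕ipad) ∥ m = 9b 4c ac 0c 36 36 ∥ f9 c1 bc.
Inner hash: sum = 155+76+172+12+54+54+249+193+188 = 1153 → 04 81.
Outer input = (K'⊕opad) ∥ inner = f1 26 c6 66 5c 5c ∥ 04 81.
Outer hash (tag): sum = 241+38+198+102+92+92+4+129 = 896 → 03 80.

0380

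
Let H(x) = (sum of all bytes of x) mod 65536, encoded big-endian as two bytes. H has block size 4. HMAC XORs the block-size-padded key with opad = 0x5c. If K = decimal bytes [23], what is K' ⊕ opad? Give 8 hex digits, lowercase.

4b5c5c5c

Key decimal bytes [23] = 17 is 1 byte ≤ B = 4; zero-pad to 4 bytes: K' = 17 00 00 00.
XOR each byte with 0x5c: 17⊕5c=4b, 00⊕5c=5c, 00⊕5c=5c, 00⊕5c=5c.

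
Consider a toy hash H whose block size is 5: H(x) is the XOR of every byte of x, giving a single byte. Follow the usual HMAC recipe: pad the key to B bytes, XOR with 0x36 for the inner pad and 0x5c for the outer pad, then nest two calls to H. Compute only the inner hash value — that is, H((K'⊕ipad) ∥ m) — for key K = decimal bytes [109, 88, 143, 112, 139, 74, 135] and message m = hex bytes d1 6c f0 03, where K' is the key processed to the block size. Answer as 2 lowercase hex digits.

Key decimal bytes [109, 88, 143, 112, 139, 74, 135] = 6d 58 8f 70 8b 4a 87 is 7 bytes > B = 5, so hash it first: H(key) = 8c, then zero-pad to 5 bytes: K' = 8c 00 00 00 00.
K' ⊕ ipad = ba 36 36 36 36.
Inner input = ba 36 36 36 36 ∥ d1 6c f0 03.
Inner hash: XOR ba⊕36⊕36⊕36⊕36⊕d1⊕6c⊕f0⊕03 = f4.

f4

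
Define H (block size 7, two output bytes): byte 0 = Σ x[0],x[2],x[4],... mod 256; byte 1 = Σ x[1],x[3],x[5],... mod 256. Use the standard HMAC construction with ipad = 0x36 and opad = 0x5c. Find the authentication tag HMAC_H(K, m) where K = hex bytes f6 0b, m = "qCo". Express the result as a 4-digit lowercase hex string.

Key hex bytes f6 0b is 2 bytes ≤ B = 7; zero-pad to 7 bytes: K' = f6 0b 00 00 00 00 00.
K' ⊕ ipad = c0 3d 36 36 36 36 36.  K' ⊕ opad = aa 57 5c 5c 5c 5c 5c.
Inner input = (K'⊕ipad) ∥ m = c0 3d 36 36 36 36 36 ∥ 71 43 6f.
Inner hash: even-index sum = 421 mod 256 = 165; odd-index sum = 393 mod 256 = 137 → a5 89.
Outer input = (K'⊕opad) ∥ inner = aa 57 5c 5c 5c 5c 5c ∥ a5 89.
Outer hash (tag): even-index sum = 583 mod 256 = 71; odd-index sum = 436 mod 256 = 180 → 47 b4.

47b4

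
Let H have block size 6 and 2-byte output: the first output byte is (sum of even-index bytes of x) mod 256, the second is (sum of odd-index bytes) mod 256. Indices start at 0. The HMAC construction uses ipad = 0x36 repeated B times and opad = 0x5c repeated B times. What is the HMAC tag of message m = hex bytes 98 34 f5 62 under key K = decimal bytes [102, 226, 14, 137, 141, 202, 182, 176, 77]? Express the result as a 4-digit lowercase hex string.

Key decimal bytes [102, 226, 14, 137, 141, 202, 182, 176, 77] = 66 e2 0e 89 8d ca b6 b0 4d is 9 bytes > B = 6, so hash it first: H(key) = 04 e5, then zero-pad to 6 bytes: K' = 04 e5 00 00 00 00.
K' ⊕ ipad = 32 d3 36 36 36 36.  K' ⊕ opad = 58 b9 5c 5c 5c 5c.
Inner input = (K'⊕ipad) ∥ m = 32 d3 36 36 36 36 ∥ 98 34 f5 62.
Inner hash: even-index sum = 555 mod 256 = 43; odd-index sum = 469 mod 256 = 213 → 2b d5.
Outer input = (K'⊕opad) ∥ inner = 58 b9 5c 5c 5c 5c ∥ 2b d5.
Outer hash (tag): even-index sum = 315 mod 256 = 59; odd-index sum = 582 mod 256 = 70 → 3b 46.

3b46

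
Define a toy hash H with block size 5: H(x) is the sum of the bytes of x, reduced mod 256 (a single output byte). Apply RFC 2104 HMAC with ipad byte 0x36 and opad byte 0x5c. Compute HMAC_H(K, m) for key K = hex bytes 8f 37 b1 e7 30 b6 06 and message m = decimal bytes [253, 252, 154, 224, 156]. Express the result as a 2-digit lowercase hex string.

e9

Key hex bytes 8f 37 b1 e7 30 b6 06 is 7 bytes > B = 5, so hash it first: H(key) = 4a, then zero-pad to 5 bytes: K' = 4a 00 00 00 00.
K' ⊕ ipad = 7c 36 36 36 36.  K' ⊕ opad = 16 5c 5c 5c 5c.
Inner input = (K'⊕ipad) ∥ m = 7c 36 36 36 36 ∥ fd fc 9a e0 9c.
Inner hash: sum = 124+54+54+54+54+253+252+154+224+156 = 1379; mod 256 = 99 → 63.
Outer input = (K'⊕opad) ∥ inner = 16 5c 5c 5c 5c ∥ 63.
Outer hash (tag): sum = 22+92+92+92+92+99 = 489; mod 256 = 233 → e9.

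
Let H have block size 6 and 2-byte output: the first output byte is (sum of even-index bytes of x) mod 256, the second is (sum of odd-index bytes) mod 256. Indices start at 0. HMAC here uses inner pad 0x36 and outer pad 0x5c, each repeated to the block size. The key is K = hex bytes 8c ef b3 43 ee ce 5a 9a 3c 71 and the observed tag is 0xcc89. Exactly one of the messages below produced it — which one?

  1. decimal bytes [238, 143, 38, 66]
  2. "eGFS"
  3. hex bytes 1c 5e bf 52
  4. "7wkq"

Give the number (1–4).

1

Key hex bytes 8c ef b3 43 ee ce 5a 9a 3c 71 is 10 bytes > B = 6, so hash it first: H(key) = c3 0b, then zero-pad to 6 bytes: K' = c3 0b 00 00 00 00.
K' ⊕ ipad = f5 3d 36 36 36 36; K' ⊕ opad = 9f 57 5c 5c 5c 5c.
m1: inner = H(f5 3d 36 36 36 36 ee 8f 26 42) = 75 7a; tag = H(9f 57 5c 5c 5c 5c 75 7a) = cc89 ← matches
m2: inner = H(f5 3d 36 36 36 36 65 47 46 53) = 0c 43; tag = H(9f 57 5c 5c 5c 5c 0c 43) = 6352
m3: inner = H(f5 3d 36 36 36 36 1c 5e bf 52) = 3c 59; tag = H(9f 57 5c 5c 5c 5c 3c 59) = 9368
m4: inner = H(f5 3d 36 36 36 36 37 77 6b 71) = 03 91; tag = H(9f 57 5c 5c 5c 5c 03 91) = 5aa0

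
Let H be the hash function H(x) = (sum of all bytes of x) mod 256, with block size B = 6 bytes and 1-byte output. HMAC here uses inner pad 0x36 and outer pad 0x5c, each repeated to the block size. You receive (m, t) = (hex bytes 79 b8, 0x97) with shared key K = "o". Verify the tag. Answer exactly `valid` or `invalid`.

valid

Key "o" = 6f is 1 byte ≤ B = 6; zero-pad to 6 bytes: K' = 6f 00 00 00 00 00.
K' ⊕ ipad = 59 36 36 36 36 36; K' ⊕ opad = 33 5c 5c 5c 5c 5c.
Inner hash: sum = 89+54+54+54+54+54+121+184 = 664; mod 256 = 152 → 98.
Outer hash (recomputed tag): sum = 51+92+92+92+92+92+152 = 663; mod 256 = 151 → 97.
Recomputed tag = 97; claimed = 97 → match.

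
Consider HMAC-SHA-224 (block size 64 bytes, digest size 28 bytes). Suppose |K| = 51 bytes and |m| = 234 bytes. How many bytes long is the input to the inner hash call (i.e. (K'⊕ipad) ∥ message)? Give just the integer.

298

Key is 51 ≤ 64 bytes, zero-padded: |K'| = 64.
Inner input = (K'⊕ipad) ∥ m → 64 + 234 = 298 bytes.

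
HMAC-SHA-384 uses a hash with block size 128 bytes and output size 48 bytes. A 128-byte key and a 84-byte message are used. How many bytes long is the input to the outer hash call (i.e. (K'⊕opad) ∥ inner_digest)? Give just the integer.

Key is 128 ≤ 128 bytes, zero-padded: |K'| = 128.
Outer input = (K'⊕opad) ∥ H(inner) → 128 + 48 = 176 bytes.

176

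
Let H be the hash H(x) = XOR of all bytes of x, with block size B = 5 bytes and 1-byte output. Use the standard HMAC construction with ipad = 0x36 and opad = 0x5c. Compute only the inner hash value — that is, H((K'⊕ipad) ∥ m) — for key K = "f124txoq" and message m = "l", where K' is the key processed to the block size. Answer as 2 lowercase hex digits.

Key "f124txoq" = 66 31 32 34 74 78 6f 71 is 8 bytes > B = 5, so hash it first: H(key) = 43, then zero-pad to 5 bytes: K' = 43 00 00 00 00.
K' ⊕ ipad = 75 36 36 36 36.
Inner input = 75 36 36 36 36 ∥ 6c.
Inner hash: XOR 75⊕36⊕36⊕36⊕36⊕6c = 19.

19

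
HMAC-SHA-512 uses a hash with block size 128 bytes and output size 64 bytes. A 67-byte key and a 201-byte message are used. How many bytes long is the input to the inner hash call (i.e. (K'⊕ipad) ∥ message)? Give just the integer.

329

Key is 67 ≤ 128 bytes, zero-padded: |K'| = 128.
Inner input = (K'⊕ipad) ∥ m → 128 + 201 = 329 bytes.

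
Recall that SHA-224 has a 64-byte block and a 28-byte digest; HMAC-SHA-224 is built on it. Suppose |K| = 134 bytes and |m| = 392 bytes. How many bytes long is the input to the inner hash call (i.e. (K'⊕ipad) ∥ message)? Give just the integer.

456

Key is 134 > 64 bytes, so it is hashed to 28 bytes then zero-padded to 64: |K'| = 64.
Inner input = (K'⊕ipad) ∥ m → 64 + 392 = 456 bytes.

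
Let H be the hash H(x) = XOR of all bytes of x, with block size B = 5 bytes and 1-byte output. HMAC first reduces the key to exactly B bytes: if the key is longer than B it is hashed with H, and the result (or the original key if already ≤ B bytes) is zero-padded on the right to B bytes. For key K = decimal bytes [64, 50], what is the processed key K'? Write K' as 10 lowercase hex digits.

Key decimal bytes [64, 50] = 40 32 is 2 bytes ≤ B = 5; zero-pad to 5 bytes: K' = 40 32 00 00 00.

4032000000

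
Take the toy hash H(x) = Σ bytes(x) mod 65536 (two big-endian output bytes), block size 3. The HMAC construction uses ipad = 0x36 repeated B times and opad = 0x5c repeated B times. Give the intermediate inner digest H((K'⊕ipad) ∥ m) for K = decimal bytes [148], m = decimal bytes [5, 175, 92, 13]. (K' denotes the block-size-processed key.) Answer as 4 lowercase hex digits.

022b

Key decimal bytes [148] = 94 is 1 byte ≤ B = 3; zero-pad to 3 bytes: K' = 94 00 00.
K' ⊕ ipad = a2 36 36.
Inner input = a2 36 36 ∥ 05 af 5c 0d.
Inner hash: sum = 162+54+54+5+175+92+13 = 555 → 02 2b.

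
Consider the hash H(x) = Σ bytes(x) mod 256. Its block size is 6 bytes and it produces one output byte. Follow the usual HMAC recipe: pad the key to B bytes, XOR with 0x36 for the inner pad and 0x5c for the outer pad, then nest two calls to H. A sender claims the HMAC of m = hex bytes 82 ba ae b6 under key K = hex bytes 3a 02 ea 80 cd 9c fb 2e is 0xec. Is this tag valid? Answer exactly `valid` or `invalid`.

valid

Key hex bytes 3a 02 ea 80 cd 9c fb 2e is 8 bytes > B = 6, so hash it first: H(key) = 38, then zero-pad to 6 bytes: K' = 38 00 00 00 00 00.
K' ⊕ ipad = 0e 36 36 36 36 36; K' ⊕ opad = 64 5c 5c 5c 5c 5c.
Inner hash: sum = 14+54+54+54+54+54+130+186+174+182 = 956; mod 256 = 188 → bc.
Outer hash (recomputed tag): sum = 100+92+92+92+92+92+188 = 748; mod 256 = 236 → ec.
Recomputed tag = ec; claimed = ec → match.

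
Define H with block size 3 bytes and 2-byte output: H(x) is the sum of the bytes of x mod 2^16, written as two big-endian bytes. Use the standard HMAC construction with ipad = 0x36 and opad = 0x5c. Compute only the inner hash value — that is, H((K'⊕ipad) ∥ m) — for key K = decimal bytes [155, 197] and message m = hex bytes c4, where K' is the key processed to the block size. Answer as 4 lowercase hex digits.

029a

Key decimal bytes [155, 197] = 9b c5 is 2 bytes ≤ B = 3; zero-pad to 3 bytes: K' = 9b c5 00.
K' ⊕ ipad = ad f3 36.
Inner input = ad f3 36 ∥ c4.
Inner hash: sum = 173+243+54+196 = 666 → 02 9a.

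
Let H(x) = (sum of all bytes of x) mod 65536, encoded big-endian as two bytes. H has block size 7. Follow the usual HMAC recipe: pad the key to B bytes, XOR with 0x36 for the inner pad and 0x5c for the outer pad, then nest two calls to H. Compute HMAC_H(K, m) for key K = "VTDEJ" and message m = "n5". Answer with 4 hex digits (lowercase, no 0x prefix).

Key "VTDEJ" = 56 54 44 45 4a is 5 bytes ≤ B = 7; zero-pad to 7 bytes: K' = 56 54 44 45 4a 00 00.
K' ⊕ ipad = 60 62 72 73 7c 36 36.  K' ⊕ opad = 0a 08 18 19 16 5c 5c.
Inner input = (K'⊕ipad) ∥ m = 60 62 72 73 7c 36 36 ∥ 6e 35.
Inner hash: sum = 96+98+114+115+124+54+54+110+53 = 818 → 03 32.
Outer input = (K'⊕opad) ∥ inner = 0a 08 18 19 16 5c 5c ∥ 03 32.
Outer hash (tag): sum = 10+8+24+25+22+92+92+3+50 = 326 → 01 46.

0146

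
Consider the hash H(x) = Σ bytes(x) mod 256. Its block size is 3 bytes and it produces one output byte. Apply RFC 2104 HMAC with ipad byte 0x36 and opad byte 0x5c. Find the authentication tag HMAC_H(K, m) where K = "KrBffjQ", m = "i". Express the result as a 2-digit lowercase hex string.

17

Key "KrBffjQ" = 4b 72 42 66 66 6a 51 is 7 bytes > B = 3, so hash it first: H(key) = 86, then zero-pad to 3 bytes: K' = 86 00 00.
K' ⊕ ipad = b0 36 36.  K' ⊕ opad = da 5c 5c.
Inner input = (K'⊕ipad) ∥ m = b0 36 36 ∥ 69.
Inner hash: sum = 176+54+54+105 = 389; mod 256 = 133 → 85.
Outer input = (K'⊕opad) ∥ inner = da 5c 5c ∥ 85.
Outer hash (tag): sum = 218+92+92+133 = 535; mod 256 = 23 → 17.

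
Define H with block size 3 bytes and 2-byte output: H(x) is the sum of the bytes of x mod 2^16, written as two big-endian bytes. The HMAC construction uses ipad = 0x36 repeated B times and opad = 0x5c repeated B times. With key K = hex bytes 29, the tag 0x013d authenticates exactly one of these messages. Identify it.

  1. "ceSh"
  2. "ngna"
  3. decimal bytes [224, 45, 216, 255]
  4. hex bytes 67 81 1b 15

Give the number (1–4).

Key hex bytes 29 is 1 byte ≤ B = 3; zero-pad to 3 bytes: K' = 29 00 00.
K' ⊕ ipad = 1f 36 36; K' ⊕ opad = 75 5c 5c.
m1: inner = H(1f 36 36 63 65 53 68) = 02 0e; tag = H(75 5c 5c 02 0e) = 013d ← matches
m2: inner = H(1f 36 36 6e 67 6e 61) = 02 2f; tag = H(75 5c 5c 02 2f) = 015e
m3: inner = H(1f 36 36 e0 2d d8 ff) = 03 6f; tag = H(75 5c 5c 03 6f) = 019f
m4: inner = H(1f 36 36 67 81 1b 15) = 01 a3; tag = H(75 5c 5c 01 a3) = 01d1

1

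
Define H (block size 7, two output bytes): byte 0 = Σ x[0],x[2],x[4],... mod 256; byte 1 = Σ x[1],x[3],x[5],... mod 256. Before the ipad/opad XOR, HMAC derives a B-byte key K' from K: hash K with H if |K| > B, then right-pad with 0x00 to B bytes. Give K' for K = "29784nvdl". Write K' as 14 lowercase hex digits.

|K| = 9 > B = 7, so first hash the key.
H(K): even-index sum = 383 mod 256 = 127; odd-index sum = 323 mod 256 = 67 → 7f 43.
Zero-pad H(K) = 7f 43 to 7 bytes: K' = 7f 43 00 00 00 00 00.

7f430000000000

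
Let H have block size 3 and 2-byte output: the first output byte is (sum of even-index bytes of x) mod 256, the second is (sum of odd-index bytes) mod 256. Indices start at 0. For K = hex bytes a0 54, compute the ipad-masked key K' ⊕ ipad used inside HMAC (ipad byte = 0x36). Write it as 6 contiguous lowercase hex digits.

966236

Key hex bytes a0 54 is 2 bytes ≤ B = 3; zero-pad to 3 bytes: K' = a0 54 00.
XOR each byte with 0x36: a0⊕36=96, 54⊕36=62, 00⊕36=36.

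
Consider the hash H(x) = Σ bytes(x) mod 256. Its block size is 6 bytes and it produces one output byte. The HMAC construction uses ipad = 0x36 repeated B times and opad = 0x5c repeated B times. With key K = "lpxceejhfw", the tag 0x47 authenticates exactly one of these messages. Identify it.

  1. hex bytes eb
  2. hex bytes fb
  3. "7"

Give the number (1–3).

Key "lpxceejhfw" = 6c 70 78 63 65 65 6a 68 66 77 is 10 bytes > B = 6, so hash it first: H(key) = 30, then zero-pad to 6 bytes: K' = 30 00 00 00 00 00.
K' ⊕ ipad = 06 36 36 36 36 36; K' ⊕ opad = 6c 5c 5c 5c 5c 5c.
m1: inner = H(06 36 36 36 36 36 eb) = ff; tag = H(6c 5c 5c 5c 5c 5c ff) = 37
m2: inner = H(06 36 36 36 36 36 fb) = 0f; tag = H(6c 5c 5c 5c 5c 5c 0f) = 47 ← matches
m3: inner = H(06 36 36 36 36 36 37) = 4b; tag = H(6c 5c 5c 5c 5c 5c 4b) = 83

2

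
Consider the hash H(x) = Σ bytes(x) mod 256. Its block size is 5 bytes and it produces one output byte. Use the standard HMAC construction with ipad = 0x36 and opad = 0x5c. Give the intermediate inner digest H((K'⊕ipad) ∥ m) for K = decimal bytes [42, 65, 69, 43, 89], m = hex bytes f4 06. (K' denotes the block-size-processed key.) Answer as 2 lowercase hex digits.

8c

Key decimal bytes [42, 65, 69, 43, 89] = 2a 41 45 2b 59 is exactly B = 5 bytes: K' = 2a 41 45 2b 59.
K' ⊕ ipad = 1c 77 73 1d 6f.
Inner input = 1c 77 73 1d 6f ∥ f4 06.
Inner hash: sum = 28+119+115+29+111+244+6 = 652; mod 256 = 140 → 8c.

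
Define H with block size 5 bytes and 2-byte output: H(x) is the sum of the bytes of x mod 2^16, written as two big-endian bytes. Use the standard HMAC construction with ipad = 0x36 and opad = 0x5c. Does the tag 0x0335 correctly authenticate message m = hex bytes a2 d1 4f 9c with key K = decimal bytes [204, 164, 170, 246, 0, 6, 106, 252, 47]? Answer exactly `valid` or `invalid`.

Key decimal bytes [204, 164, 170, 246, 0, 6, 106, 252, 47] = cc a4 aa f6 00 06 6a fc 2f is 9 bytes > B = 5, so hash it first: H(key) = 04 ab, then zero-pad to 5 bytes: K' = 04 ab 00 00 00.
K' ⊕ ipad = 32 9d 36 36 36; K' ⊕ opad = 58 f7 5c 5c 5c.
Inner hash: sum = 50+157+54+54+54+162+209+79+156 = 975 → 03 cf.
Outer hash (recomputed tag): sum = 88+247+92+92+92+3+207 = 821 → 03 35.
Recomputed tag = 0335; claimed = 0335 → match.

valid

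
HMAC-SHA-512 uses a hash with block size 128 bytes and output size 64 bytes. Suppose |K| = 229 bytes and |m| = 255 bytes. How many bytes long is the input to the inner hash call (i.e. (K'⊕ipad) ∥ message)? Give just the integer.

Key is 229 > 128 bytes, so it is hashed to 64 bytes then zero-padded to 128: |K'| = 128.
Inner input = (K'⊕ipad) ∥ m → 128 + 255 = 383 bytes.

383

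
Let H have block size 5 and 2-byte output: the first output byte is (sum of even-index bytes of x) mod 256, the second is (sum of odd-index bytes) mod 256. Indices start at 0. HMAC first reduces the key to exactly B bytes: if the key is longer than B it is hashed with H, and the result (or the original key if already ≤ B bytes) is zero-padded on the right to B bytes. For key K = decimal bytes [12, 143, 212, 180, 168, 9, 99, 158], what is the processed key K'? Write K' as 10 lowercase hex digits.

|K| = 8 > B = 5, so first hash the key.
H(K): even-index sum = 491 mod 256 = 235; odd-index sum = 490 mod 256 = 234 → eb ea.
Zero-pad H(K) = eb ea to 5 bytes: K' = eb ea 00 00 00.

ebea000000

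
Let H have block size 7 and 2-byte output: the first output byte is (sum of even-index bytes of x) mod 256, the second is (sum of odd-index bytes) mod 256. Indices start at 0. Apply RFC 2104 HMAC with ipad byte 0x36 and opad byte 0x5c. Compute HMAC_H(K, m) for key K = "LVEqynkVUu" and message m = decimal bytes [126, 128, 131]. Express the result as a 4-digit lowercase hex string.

4d32

Key "LVEqynkVUu" = 4c 56 45 71 79 6e 6b 56 55 75 is 10 bytes > B = 7, so hash it first: H(key) = ca 00, then zero-pad to 7 bytes: K' = ca 00 00 00 00 00 00.
K' ⊕ ipad = fc 36 36 36 36 36 36.  K' ⊕ opad = 96 5c 5c 5c 5c 5c 5c.
Inner input = (K'⊕ipad) ∥ m = fc 36 36 36 36 36 36 ∥ 7e 80 83.
Inner hash: even-index sum = 542 mod 256 = 30; odd-index sum = 419 mod 256 = 163 → 1e a3.
Outer input = (K'⊕opad) ∥ inner = 96 5c 5c 5c 5c 5c 5c ∥ 1e a3.
Outer hash (tag): even-index sum = 589 mod 256 = 77; odd-index sum = 306 mod 256 = 50 → 4d 32.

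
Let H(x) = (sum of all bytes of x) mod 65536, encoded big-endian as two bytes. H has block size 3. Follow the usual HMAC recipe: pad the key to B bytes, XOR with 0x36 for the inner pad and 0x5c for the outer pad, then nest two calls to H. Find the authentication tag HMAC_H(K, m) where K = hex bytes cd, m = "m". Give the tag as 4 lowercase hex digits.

Key hex bytes cd is 1 byte ≤ B = 3; zero-pad to 3 bytes: K' = cd 00 00.
K' ⊕ ipad = fb 36 36.  K' ⊕ opad = 91 5c 5c.
Inner input = (K'⊕ipad) ∥ m = fb 36 36 ∥ 6d.
Inner hash: sum = 251+54+54+109 = 468 → 01 d4.
Outer input = (K'⊕opad) ∥ inner = 91 5c 5c ∥ 01 d4.
Outer hash (tag): sum = 145+92+92+1+212 = 542 → 02 1e.

021e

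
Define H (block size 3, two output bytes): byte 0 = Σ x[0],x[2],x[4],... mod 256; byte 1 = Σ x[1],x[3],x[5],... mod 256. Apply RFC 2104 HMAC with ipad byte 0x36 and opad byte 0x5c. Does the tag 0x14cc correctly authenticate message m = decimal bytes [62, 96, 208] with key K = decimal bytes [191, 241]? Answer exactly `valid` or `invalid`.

valid

Key decimal bytes [191, 241] = bf f1 is 2 bytes ≤ B = 3; zero-pad to 3 bytes: K' = bf f1 00.
K' ⊕ ipad = 89 c7 36; K' ⊕ opad = e3 ad 5c.
Inner hash: even-index sum = 287 mod 256 = 31; odd-index sum = 469 mod 256 = 213 → 1f d5.
Outer hash (recomputed tag): even-index sum = 532 mod 256 = 20; odd-index sum = 204 mod 256 = 204 → 14 cc.
Recomputed tag = 14cc; claimed = 14cc → match.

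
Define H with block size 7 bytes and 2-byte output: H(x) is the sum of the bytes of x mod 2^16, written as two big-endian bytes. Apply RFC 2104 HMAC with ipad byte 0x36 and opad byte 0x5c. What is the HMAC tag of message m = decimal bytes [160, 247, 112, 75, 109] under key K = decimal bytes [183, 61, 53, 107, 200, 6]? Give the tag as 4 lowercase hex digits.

Key decimal bytes [183, 61, 53, 107, 200, 6] = b7 3d 35 6b c8 06 is 6 bytes ≤ B = 7; zero-pad to 7 bytes: K' = b7 3d 35 6b c8 06 00.
K' ⊕ ipad = 81 0b 03 5d fe 30 36.  K' ⊕ opad = eb 61 69 37 94 5a 5c.
Inner input = (K'⊕ipad) ∥ m = 81 0b 03 5d fe 30 36 ∥ a0 f7 70 4b 6d.
Inner hash: sum = 129+11+3+93+254+48+54+160+247+112+75+109 = 1295 → 05 0f.
Outer input = (K'⊕opad) ∥ inner = eb 61 69 37 94 5a 5c ∥ 05 0f.
Outer hash (tag): sum = 235+97+105+55+148+90+92+5+15 = 842 → 03 4a.

034a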